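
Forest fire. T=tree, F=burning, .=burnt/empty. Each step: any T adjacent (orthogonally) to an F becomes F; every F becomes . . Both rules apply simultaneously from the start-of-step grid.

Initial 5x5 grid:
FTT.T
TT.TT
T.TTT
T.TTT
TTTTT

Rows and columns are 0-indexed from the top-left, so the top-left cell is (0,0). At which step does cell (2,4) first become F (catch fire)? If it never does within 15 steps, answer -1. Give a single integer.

Step 1: cell (2,4)='T' (+2 fires, +1 burnt)
Step 2: cell (2,4)='T' (+3 fires, +2 burnt)
Step 3: cell (2,4)='T' (+1 fires, +3 burnt)
Step 4: cell (2,4)='T' (+1 fires, +1 burnt)
Step 5: cell (2,4)='T' (+1 fires, +1 burnt)
Step 6: cell (2,4)='T' (+1 fires, +1 burnt)
Step 7: cell (2,4)='T' (+2 fires, +1 burnt)
Step 8: cell (2,4)='T' (+3 fires, +2 burnt)
Step 9: cell (2,4)='T' (+2 fires, +3 burnt)
Step 10: cell (2,4)='F' (+2 fires, +2 burnt)
  -> target ignites at step 10
Step 11: cell (2,4)='.' (+1 fires, +2 burnt)
Step 12: cell (2,4)='.' (+1 fires, +1 burnt)
Step 13: cell (2,4)='.' (+0 fires, +1 burnt)
  fire out at step 13

10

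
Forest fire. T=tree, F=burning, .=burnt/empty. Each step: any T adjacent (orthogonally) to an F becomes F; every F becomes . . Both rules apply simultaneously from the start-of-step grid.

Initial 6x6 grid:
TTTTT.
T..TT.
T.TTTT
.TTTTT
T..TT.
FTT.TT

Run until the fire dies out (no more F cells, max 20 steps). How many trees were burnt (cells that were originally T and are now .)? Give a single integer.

Step 1: +2 fires, +1 burnt (F count now 2)
Step 2: +1 fires, +2 burnt (F count now 1)
Step 3: +0 fires, +1 burnt (F count now 0)
Fire out after step 3
Initially T: 25, now '.': 14
Total burnt (originally-T cells now '.'): 3

Answer: 3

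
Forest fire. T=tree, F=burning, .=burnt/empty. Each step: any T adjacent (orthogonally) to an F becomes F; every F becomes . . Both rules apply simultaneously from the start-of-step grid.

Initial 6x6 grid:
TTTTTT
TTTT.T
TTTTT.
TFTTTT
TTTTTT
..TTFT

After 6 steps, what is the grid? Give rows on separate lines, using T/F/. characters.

Step 1: 7 trees catch fire, 2 burn out
  TTTTTT
  TTTT.T
  TFTTT.
  F.FTTT
  TFTTFT
  ..TF.F
Step 2: 10 trees catch fire, 7 burn out
  TTTTTT
  TFTT.T
  F.FTT.
  ...FFT
  F.FF.F
  ..F...
Step 3: 6 trees catch fire, 10 burn out
  TFTTTT
  F.FT.T
  ...FF.
  .....F
  ......
  ......
Step 4: 3 trees catch fire, 6 burn out
  F.FTTT
  ...F.T
  ......
  ......
  ......
  ......
Step 5: 1 trees catch fire, 3 burn out
  ...FTT
  .....T
  ......
  ......
  ......
  ......
Step 6: 1 trees catch fire, 1 burn out
  ....FT
  .....T
  ......
  ......
  ......
  ......

....FT
.....T
......
......
......
......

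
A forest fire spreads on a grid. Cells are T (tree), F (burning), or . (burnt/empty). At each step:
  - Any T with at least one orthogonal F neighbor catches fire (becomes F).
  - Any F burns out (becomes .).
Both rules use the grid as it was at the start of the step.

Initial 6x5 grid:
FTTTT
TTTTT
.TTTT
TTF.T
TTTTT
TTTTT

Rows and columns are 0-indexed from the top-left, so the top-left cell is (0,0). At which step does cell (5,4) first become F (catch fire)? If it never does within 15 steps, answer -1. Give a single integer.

Step 1: cell (5,4)='T' (+5 fires, +2 burnt)
Step 2: cell (5,4)='T' (+9 fires, +5 burnt)
Step 3: cell (5,4)='T' (+7 fires, +9 burnt)
Step 4: cell (5,4)='F' (+5 fires, +7 burnt)
  -> target ignites at step 4
Step 5: cell (5,4)='.' (+0 fires, +5 burnt)
  fire out at step 5

4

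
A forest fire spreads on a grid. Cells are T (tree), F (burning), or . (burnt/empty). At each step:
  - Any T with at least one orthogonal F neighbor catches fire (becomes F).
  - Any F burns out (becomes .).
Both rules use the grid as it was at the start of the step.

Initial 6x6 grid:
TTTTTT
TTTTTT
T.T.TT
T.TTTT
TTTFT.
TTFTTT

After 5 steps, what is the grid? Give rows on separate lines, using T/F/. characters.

Step 1: 5 trees catch fire, 2 burn out
  TTTTTT
  TTTTTT
  T.T.TT
  T.TFTT
  TTF.F.
  TF.FTT
Step 2: 5 trees catch fire, 5 burn out
  TTTTTT
  TTTTTT
  T.T.TT
  T.F.FT
  TF....
  F...FT
Step 3: 5 trees catch fire, 5 burn out
  TTTTTT
  TTTTTT
  T.F.FT
  T....F
  F.....
  .....F
Step 4: 4 trees catch fire, 5 burn out
  TTTTTT
  TTFTFT
  T....F
  F.....
  ......
  ......
Step 5: 6 trees catch fire, 4 burn out
  TTFTFT
  TF.F.F
  F.....
  ......
  ......
  ......

TTFTFT
TF.F.F
F.....
......
......
......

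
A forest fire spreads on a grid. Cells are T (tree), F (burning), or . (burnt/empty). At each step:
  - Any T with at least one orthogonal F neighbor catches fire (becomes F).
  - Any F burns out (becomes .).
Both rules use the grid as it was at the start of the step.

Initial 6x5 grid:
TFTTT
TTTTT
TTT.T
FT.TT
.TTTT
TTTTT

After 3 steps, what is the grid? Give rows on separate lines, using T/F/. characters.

Step 1: 5 trees catch fire, 2 burn out
  F.FTT
  TFTTT
  FTT.T
  .F.TT
  .TTTT
  TTTTT
Step 2: 5 trees catch fire, 5 burn out
  ...FT
  F.FTT
  .FT.T
  ...TT
  .FTTT
  TTTTT
Step 3: 5 trees catch fire, 5 burn out
  ....F
  ...FT
  ..F.T
  ...TT
  ..FTT
  TFTTT

....F
...FT
..F.T
...TT
..FTT
TFTTT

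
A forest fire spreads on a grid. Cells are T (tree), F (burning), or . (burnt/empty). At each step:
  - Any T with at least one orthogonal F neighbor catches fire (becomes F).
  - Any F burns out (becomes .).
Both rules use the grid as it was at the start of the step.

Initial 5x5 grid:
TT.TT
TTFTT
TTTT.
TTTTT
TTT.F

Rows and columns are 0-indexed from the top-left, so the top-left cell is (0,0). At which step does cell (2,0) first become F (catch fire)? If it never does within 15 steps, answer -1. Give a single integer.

Step 1: cell (2,0)='T' (+4 fires, +2 burnt)
Step 2: cell (2,0)='T' (+8 fires, +4 burnt)
Step 3: cell (2,0)='F' (+5 fires, +8 burnt)
  -> target ignites at step 3
Step 4: cell (2,0)='.' (+2 fires, +5 burnt)
Step 5: cell (2,0)='.' (+1 fires, +2 burnt)
Step 6: cell (2,0)='.' (+0 fires, +1 burnt)
  fire out at step 6

3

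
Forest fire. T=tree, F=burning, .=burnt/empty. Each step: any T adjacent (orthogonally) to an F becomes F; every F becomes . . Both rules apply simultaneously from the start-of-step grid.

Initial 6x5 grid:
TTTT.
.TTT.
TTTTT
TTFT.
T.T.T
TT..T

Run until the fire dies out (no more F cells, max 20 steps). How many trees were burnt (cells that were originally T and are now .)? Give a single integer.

Answer: 19

Derivation:
Step 1: +4 fires, +1 burnt (F count now 4)
Step 2: +4 fires, +4 burnt (F count now 4)
Step 3: +6 fires, +4 burnt (F count now 6)
Step 4: +3 fires, +6 burnt (F count now 3)
Step 5: +2 fires, +3 burnt (F count now 2)
Step 6: +0 fires, +2 burnt (F count now 0)
Fire out after step 6
Initially T: 21, now '.': 28
Total burnt (originally-T cells now '.'): 19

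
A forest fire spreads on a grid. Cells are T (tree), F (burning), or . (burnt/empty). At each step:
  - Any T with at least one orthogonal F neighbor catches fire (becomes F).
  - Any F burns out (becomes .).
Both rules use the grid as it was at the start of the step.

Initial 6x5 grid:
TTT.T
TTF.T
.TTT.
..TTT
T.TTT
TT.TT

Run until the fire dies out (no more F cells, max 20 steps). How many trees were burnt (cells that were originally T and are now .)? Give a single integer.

Answer: 16

Derivation:
Step 1: +3 fires, +1 burnt (F count now 3)
Step 2: +5 fires, +3 burnt (F count now 5)
Step 3: +3 fires, +5 burnt (F count now 3)
Step 4: +2 fires, +3 burnt (F count now 2)
Step 5: +2 fires, +2 burnt (F count now 2)
Step 6: +1 fires, +2 burnt (F count now 1)
Step 7: +0 fires, +1 burnt (F count now 0)
Fire out after step 7
Initially T: 21, now '.': 25
Total burnt (originally-T cells now '.'): 16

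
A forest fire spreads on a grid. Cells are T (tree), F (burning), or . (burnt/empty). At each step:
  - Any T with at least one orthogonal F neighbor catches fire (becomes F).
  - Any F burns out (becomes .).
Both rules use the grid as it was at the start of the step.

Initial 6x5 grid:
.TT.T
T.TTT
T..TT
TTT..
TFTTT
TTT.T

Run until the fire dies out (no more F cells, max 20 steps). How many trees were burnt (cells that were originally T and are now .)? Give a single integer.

Answer: 13

Derivation:
Step 1: +4 fires, +1 burnt (F count now 4)
Step 2: +5 fires, +4 burnt (F count now 5)
Step 3: +2 fires, +5 burnt (F count now 2)
Step 4: +2 fires, +2 burnt (F count now 2)
Step 5: +0 fires, +2 burnt (F count now 0)
Fire out after step 5
Initially T: 21, now '.': 22
Total burnt (originally-T cells now '.'): 13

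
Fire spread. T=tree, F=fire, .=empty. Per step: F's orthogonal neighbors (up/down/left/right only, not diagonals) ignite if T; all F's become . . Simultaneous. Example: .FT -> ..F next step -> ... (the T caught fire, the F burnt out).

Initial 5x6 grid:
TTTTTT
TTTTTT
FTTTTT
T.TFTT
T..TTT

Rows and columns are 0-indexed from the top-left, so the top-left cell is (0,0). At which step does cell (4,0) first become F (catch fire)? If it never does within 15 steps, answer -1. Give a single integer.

Step 1: cell (4,0)='T' (+7 fires, +2 burnt)
Step 2: cell (4,0)='F' (+8 fires, +7 burnt)
  -> target ignites at step 2
Step 3: cell (4,0)='.' (+6 fires, +8 burnt)
Step 4: cell (4,0)='.' (+3 fires, +6 burnt)
Step 5: cell (4,0)='.' (+1 fires, +3 burnt)
Step 6: cell (4,0)='.' (+0 fires, +1 burnt)
  fire out at step 6

2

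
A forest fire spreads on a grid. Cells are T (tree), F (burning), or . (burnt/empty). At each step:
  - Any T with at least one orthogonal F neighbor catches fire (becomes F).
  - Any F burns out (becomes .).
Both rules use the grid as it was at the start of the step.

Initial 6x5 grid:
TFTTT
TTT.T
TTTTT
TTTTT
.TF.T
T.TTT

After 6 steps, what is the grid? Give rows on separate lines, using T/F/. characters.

Step 1: 6 trees catch fire, 2 burn out
  F.FTT
  TFT.T
  TTTTT
  TTFTT
  .F..T
  T.FTT
Step 2: 8 trees catch fire, 6 burn out
  ...FT
  F.F.T
  TFFTT
  TF.FT
  ....T
  T..FT
Step 3: 6 trees catch fire, 8 burn out
  ....F
  ....T
  F..FT
  F...F
  ....T
  T...F
Step 4: 3 trees catch fire, 6 burn out
  .....
  ....F
  ....F
  .....
  ....F
  T....
Step 5: 0 trees catch fire, 3 burn out
  .....
  .....
  .....
  .....
  .....
  T....
Step 6: 0 trees catch fire, 0 burn out
  .....
  .....
  .....
  .....
  .....
  T....

.....
.....
.....
.....
.....
T....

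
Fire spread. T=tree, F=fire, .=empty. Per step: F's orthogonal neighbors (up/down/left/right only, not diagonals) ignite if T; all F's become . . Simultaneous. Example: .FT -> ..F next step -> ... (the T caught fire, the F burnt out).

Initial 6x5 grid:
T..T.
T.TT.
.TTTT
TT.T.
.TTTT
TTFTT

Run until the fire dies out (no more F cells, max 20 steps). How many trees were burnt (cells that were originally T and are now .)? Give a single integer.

Answer: 18

Derivation:
Step 1: +3 fires, +1 burnt (F count now 3)
Step 2: +4 fires, +3 burnt (F count now 4)
Step 3: +3 fires, +4 burnt (F count now 3)
Step 4: +3 fires, +3 burnt (F count now 3)
Step 5: +3 fires, +3 burnt (F count now 3)
Step 6: +2 fires, +3 burnt (F count now 2)
Step 7: +0 fires, +2 burnt (F count now 0)
Fire out after step 7
Initially T: 20, now '.': 28
Total burnt (originally-T cells now '.'): 18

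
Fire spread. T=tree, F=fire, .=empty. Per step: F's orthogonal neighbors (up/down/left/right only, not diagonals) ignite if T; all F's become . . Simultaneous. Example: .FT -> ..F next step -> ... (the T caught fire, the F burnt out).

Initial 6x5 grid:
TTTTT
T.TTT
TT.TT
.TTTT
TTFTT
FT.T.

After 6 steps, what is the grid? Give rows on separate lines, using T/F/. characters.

Step 1: 5 trees catch fire, 2 burn out
  TTTTT
  T.TTT
  TT.TT
  .TFTT
  FF.FT
  .F.T.
Step 2: 4 trees catch fire, 5 burn out
  TTTTT
  T.TTT
  TT.TT
  .F.FT
  ....F
  ...F.
Step 3: 3 trees catch fire, 4 burn out
  TTTTT
  T.TTT
  TF.FT
  ....F
  .....
  .....
Step 4: 3 trees catch fire, 3 burn out
  TTTTT
  T.TFT
  F...F
  .....
  .....
  .....
Step 5: 4 trees catch fire, 3 burn out
  TTTFT
  F.F.F
  .....
  .....
  .....
  .....
Step 6: 3 trees catch fire, 4 burn out
  FTF.F
  .....
  .....
  .....
  .....
  .....

FTF.F
.....
.....
.....
.....
.....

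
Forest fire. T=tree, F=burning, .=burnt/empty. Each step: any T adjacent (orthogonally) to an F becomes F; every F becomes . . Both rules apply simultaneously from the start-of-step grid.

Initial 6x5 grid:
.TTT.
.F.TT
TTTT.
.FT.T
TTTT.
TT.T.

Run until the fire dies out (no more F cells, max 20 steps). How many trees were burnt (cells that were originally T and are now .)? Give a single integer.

Answer: 17

Derivation:
Step 1: +4 fires, +2 burnt (F count now 4)
Step 2: +6 fires, +4 burnt (F count now 6)
Step 3: +4 fires, +6 burnt (F count now 4)
Step 4: +2 fires, +4 burnt (F count now 2)
Step 5: +1 fires, +2 burnt (F count now 1)
Step 6: +0 fires, +1 burnt (F count now 0)
Fire out after step 6
Initially T: 18, now '.': 29
Total burnt (originally-T cells now '.'): 17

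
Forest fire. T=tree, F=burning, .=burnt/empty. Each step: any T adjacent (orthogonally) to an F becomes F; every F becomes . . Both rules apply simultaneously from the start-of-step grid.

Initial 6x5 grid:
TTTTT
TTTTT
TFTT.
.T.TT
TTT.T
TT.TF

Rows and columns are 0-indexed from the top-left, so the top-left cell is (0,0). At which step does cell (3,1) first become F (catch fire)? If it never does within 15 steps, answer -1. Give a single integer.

Step 1: cell (3,1)='F' (+6 fires, +2 burnt)
  -> target ignites at step 1
Step 2: cell (3,1)='.' (+6 fires, +6 burnt)
Step 3: cell (3,1)='.' (+7 fires, +6 burnt)
Step 4: cell (3,1)='.' (+3 fires, +7 burnt)
Step 5: cell (3,1)='.' (+1 fires, +3 burnt)
Step 6: cell (3,1)='.' (+0 fires, +1 burnt)
  fire out at step 6

1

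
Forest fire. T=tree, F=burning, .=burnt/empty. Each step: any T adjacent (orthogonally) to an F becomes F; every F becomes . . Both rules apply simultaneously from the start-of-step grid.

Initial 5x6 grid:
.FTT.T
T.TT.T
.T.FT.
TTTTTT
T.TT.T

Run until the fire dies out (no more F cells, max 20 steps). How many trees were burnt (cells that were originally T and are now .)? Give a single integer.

Answer: 16

Derivation:
Step 1: +4 fires, +2 burnt (F count now 4)
Step 2: +5 fires, +4 burnt (F count now 5)
Step 3: +3 fires, +5 burnt (F count now 3)
Step 4: +3 fires, +3 burnt (F count now 3)
Step 5: +1 fires, +3 burnt (F count now 1)
Step 6: +0 fires, +1 burnt (F count now 0)
Fire out after step 6
Initially T: 19, now '.': 27
Total burnt (originally-T cells now '.'): 16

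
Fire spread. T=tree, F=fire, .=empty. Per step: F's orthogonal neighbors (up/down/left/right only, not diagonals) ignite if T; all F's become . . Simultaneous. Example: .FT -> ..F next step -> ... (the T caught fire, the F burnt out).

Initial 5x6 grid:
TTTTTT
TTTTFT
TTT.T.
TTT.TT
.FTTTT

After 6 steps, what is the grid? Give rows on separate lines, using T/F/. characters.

Step 1: 6 trees catch fire, 2 burn out
  TTTTFT
  TTTF.F
  TTT.F.
  TFT.TT
  ..FTTT
Step 2: 8 trees catch fire, 6 burn out
  TTTF.F
  TTF...
  TFT...
  F.F.FT
  ...FTT
Step 3: 6 trees catch fire, 8 burn out
  TTF...
  TF....
  F.F...
  .....F
  ....FT
Step 4: 3 trees catch fire, 6 burn out
  TF....
  F.....
  ......
  ......
  .....F
Step 5: 1 trees catch fire, 3 burn out
  F.....
  ......
  ......
  ......
  ......
Step 6: 0 trees catch fire, 1 burn out
  ......
  ......
  ......
  ......
  ......

......
......
......
......
......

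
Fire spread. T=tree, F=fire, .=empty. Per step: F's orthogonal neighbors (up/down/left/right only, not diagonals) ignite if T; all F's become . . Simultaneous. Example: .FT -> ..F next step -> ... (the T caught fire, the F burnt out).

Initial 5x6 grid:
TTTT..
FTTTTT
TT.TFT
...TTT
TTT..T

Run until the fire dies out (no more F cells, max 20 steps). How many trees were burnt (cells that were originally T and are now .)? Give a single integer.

Answer: 17

Derivation:
Step 1: +7 fires, +2 burnt (F count now 7)
Step 2: +7 fires, +7 burnt (F count now 7)
Step 3: +3 fires, +7 burnt (F count now 3)
Step 4: +0 fires, +3 burnt (F count now 0)
Fire out after step 4
Initially T: 20, now '.': 27
Total burnt (originally-T cells now '.'): 17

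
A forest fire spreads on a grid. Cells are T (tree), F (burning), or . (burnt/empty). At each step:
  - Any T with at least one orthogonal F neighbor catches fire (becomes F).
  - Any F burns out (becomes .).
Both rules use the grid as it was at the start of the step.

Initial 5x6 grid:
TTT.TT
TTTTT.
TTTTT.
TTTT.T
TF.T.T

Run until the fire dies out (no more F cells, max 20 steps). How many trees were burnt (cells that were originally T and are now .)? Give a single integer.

Answer: 21

Derivation:
Step 1: +2 fires, +1 burnt (F count now 2)
Step 2: +3 fires, +2 burnt (F count now 3)
Step 3: +4 fires, +3 burnt (F count now 4)
Step 4: +5 fires, +4 burnt (F count now 5)
Step 5: +4 fires, +5 burnt (F count now 4)
Step 6: +1 fires, +4 burnt (F count now 1)
Step 7: +1 fires, +1 burnt (F count now 1)
Step 8: +1 fires, +1 burnt (F count now 1)
Step 9: +0 fires, +1 burnt (F count now 0)
Fire out after step 9
Initially T: 23, now '.': 28
Total burnt (originally-T cells now '.'): 21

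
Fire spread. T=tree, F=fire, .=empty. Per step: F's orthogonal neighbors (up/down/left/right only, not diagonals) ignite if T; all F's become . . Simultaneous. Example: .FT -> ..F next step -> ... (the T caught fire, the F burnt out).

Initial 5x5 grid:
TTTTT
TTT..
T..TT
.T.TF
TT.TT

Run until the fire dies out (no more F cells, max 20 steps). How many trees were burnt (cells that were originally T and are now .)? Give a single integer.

Step 1: +3 fires, +1 burnt (F count now 3)
Step 2: +2 fires, +3 burnt (F count now 2)
Step 3: +0 fires, +2 burnt (F count now 0)
Fire out after step 3
Initially T: 17, now '.': 13
Total burnt (originally-T cells now '.'): 5

Answer: 5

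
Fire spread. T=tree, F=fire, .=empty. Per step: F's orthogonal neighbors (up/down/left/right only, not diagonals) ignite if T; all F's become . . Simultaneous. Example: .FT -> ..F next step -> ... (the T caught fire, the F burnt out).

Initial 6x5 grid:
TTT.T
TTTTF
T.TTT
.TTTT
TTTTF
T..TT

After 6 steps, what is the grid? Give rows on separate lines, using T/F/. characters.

Step 1: 6 trees catch fire, 2 burn out
  TTT.F
  TTTF.
  T.TTF
  .TTTF
  TTTF.
  T..TF
Step 2: 5 trees catch fire, 6 burn out
  TTT..
  TTF..
  T.TF.
  .TTF.
  TTF..
  T..F.
Step 3: 5 trees catch fire, 5 burn out
  TTF..
  TF...
  T.F..
  .TF..
  TF...
  T....
Step 4: 4 trees catch fire, 5 burn out
  TF...
  F....
  T....
  .F...
  F....
  T....
Step 5: 3 trees catch fire, 4 burn out
  F....
  .....
  F....
  .....
  .....
  F....
Step 6: 0 trees catch fire, 3 burn out
  .....
  .....
  .....
  .....
  .....
  .....

.....
.....
.....
.....
.....
.....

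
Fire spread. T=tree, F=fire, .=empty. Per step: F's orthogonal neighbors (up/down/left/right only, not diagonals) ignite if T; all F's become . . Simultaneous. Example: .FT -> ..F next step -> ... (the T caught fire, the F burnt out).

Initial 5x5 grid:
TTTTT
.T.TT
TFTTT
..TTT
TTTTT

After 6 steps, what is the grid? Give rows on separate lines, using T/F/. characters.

Step 1: 3 trees catch fire, 1 burn out
  TTTTT
  .F.TT
  F.FTT
  ..TTT
  TTTTT
Step 2: 3 trees catch fire, 3 burn out
  TFTTT
  ...TT
  ...FT
  ..FTT
  TTTTT
Step 3: 6 trees catch fire, 3 burn out
  F.FTT
  ...FT
  ....F
  ...FT
  TTFTT
Step 4: 5 trees catch fire, 6 burn out
  ...FT
  ....F
  .....
  ....F
  TF.FT
Step 5: 3 trees catch fire, 5 burn out
  ....F
  .....
  .....
  .....
  F...F
Step 6: 0 trees catch fire, 3 burn out
  .....
  .....
  .....
  .....
  .....

.....
.....
.....
.....
.....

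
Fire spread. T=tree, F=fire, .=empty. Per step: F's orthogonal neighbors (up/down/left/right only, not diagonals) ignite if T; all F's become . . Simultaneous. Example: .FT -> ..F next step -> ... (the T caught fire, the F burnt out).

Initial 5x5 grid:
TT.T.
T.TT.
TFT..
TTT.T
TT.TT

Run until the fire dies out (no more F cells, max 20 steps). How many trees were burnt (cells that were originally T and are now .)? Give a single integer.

Step 1: +3 fires, +1 burnt (F count now 3)
Step 2: +5 fires, +3 burnt (F count now 5)
Step 3: +3 fires, +5 burnt (F count now 3)
Step 4: +2 fires, +3 burnt (F count now 2)
Step 5: +0 fires, +2 burnt (F count now 0)
Fire out after step 5
Initially T: 16, now '.': 22
Total burnt (originally-T cells now '.'): 13

Answer: 13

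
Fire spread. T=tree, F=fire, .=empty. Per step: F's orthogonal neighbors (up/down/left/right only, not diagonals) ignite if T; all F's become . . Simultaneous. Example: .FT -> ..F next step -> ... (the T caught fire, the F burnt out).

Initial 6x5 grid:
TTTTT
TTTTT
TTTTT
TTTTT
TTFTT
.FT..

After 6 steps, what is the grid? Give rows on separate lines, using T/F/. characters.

Step 1: 4 trees catch fire, 2 burn out
  TTTTT
  TTTTT
  TTTTT
  TTFTT
  TF.FT
  ..F..
Step 2: 5 trees catch fire, 4 burn out
  TTTTT
  TTTTT
  TTFTT
  TF.FT
  F...F
  .....
Step 3: 5 trees catch fire, 5 burn out
  TTTTT
  TTFTT
  TF.FT
  F...F
  .....
  .....
Step 4: 5 trees catch fire, 5 burn out
  TTFTT
  TF.FT
  F...F
  .....
  .....
  .....
Step 5: 4 trees catch fire, 5 burn out
  TF.FT
  F...F
  .....
  .....
  .....
  .....
Step 6: 2 trees catch fire, 4 burn out
  F...F
  .....
  .....
  .....
  .....
  .....

F...F
.....
.....
.....
.....
.....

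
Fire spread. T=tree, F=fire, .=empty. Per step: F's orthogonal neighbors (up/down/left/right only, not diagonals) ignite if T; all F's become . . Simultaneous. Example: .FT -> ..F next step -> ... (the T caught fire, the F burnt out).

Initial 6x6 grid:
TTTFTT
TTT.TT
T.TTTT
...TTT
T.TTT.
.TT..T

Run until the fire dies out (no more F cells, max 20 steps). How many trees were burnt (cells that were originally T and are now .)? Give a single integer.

Step 1: +2 fires, +1 burnt (F count now 2)
Step 2: +4 fires, +2 burnt (F count now 4)
Step 3: +5 fires, +4 burnt (F count now 5)
Step 4: +4 fires, +5 burnt (F count now 4)
Step 5: +4 fires, +4 burnt (F count now 4)
Step 6: +1 fires, +4 burnt (F count now 1)
Step 7: +1 fires, +1 burnt (F count now 1)
Step 8: +1 fires, +1 burnt (F count now 1)
Step 9: +1 fires, +1 burnt (F count now 1)
Step 10: +0 fires, +1 burnt (F count now 0)
Fire out after step 10
Initially T: 25, now '.': 34
Total burnt (originally-T cells now '.'): 23

Answer: 23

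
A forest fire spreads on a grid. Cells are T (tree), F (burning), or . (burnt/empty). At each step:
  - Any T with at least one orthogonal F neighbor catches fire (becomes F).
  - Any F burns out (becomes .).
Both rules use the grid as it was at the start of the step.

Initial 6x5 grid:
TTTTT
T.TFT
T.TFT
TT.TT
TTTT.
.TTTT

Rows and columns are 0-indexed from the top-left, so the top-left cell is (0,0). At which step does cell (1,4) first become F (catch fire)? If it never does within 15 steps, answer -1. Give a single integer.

Step 1: cell (1,4)='F' (+6 fires, +2 burnt)
  -> target ignites at step 1
Step 2: cell (1,4)='.' (+4 fires, +6 burnt)
Step 3: cell (1,4)='.' (+3 fires, +4 burnt)
Step 4: cell (1,4)='.' (+4 fires, +3 burnt)
Step 5: cell (1,4)='.' (+4 fires, +4 burnt)
Step 6: cell (1,4)='.' (+2 fires, +4 burnt)
Step 7: cell (1,4)='.' (+0 fires, +2 burnt)
  fire out at step 7

1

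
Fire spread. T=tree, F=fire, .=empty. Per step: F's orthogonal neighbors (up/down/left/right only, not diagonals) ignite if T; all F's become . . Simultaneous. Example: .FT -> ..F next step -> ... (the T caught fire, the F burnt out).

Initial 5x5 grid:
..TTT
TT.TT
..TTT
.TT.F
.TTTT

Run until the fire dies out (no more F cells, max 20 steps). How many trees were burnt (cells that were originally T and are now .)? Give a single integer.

Step 1: +2 fires, +1 burnt (F count now 2)
Step 2: +3 fires, +2 burnt (F count now 3)
Step 3: +4 fires, +3 burnt (F count now 4)
Step 4: +3 fires, +4 burnt (F count now 3)
Step 5: +2 fires, +3 burnt (F count now 2)
Step 6: +0 fires, +2 burnt (F count now 0)
Fire out after step 6
Initially T: 16, now '.': 23
Total burnt (originally-T cells now '.'): 14

Answer: 14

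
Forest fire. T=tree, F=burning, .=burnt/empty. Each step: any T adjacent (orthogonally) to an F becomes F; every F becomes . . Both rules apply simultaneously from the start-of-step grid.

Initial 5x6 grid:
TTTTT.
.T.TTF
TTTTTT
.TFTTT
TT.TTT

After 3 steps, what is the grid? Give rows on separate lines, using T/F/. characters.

Step 1: 5 trees catch fire, 2 burn out
  TTTTT.
  .T.TF.
  TTFTTF
  .F.FTT
  TT.TTT
Step 2: 9 trees catch fire, 5 burn out
  TTTTF.
  .T.F..
  TF.FF.
  ....FF
  TF.FTT
Step 3: 6 trees catch fire, 9 burn out
  TTTF..
  .F....
  F.....
  ......
  F...FF

TTTF..
.F....
F.....
......
F...FF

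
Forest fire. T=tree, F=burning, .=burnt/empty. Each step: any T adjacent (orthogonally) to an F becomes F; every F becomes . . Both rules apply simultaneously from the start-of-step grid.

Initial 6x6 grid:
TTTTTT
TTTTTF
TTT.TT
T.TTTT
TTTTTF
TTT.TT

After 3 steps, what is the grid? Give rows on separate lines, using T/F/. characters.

Step 1: 6 trees catch fire, 2 burn out
  TTTTTF
  TTTTF.
  TTT.TF
  T.TTTF
  TTTTF.
  TTT.TF
Step 2: 6 trees catch fire, 6 burn out
  TTTTF.
  TTTF..
  TTT.F.
  T.TTF.
  TTTF..
  TTT.F.
Step 3: 4 trees catch fire, 6 burn out
  TTTF..
  TTF...
  TTT...
  T.TF..
  TTF...
  TTT...

TTTF..
TTF...
TTT...
T.TF..
TTF...
TTT...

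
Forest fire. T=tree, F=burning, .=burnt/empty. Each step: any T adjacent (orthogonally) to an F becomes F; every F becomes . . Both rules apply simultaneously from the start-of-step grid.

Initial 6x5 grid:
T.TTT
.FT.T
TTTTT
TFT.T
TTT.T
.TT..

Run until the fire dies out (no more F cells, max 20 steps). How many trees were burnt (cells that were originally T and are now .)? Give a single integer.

Step 1: +5 fires, +2 burnt (F count now 5)
Step 2: +6 fires, +5 burnt (F count now 6)
Step 3: +3 fires, +6 burnt (F count now 3)
Step 4: +2 fires, +3 burnt (F count now 2)
Step 5: +2 fires, +2 burnt (F count now 2)
Step 6: +1 fires, +2 burnt (F count now 1)
Step 7: +0 fires, +1 burnt (F count now 0)
Fire out after step 7
Initially T: 20, now '.': 29
Total burnt (originally-T cells now '.'): 19

Answer: 19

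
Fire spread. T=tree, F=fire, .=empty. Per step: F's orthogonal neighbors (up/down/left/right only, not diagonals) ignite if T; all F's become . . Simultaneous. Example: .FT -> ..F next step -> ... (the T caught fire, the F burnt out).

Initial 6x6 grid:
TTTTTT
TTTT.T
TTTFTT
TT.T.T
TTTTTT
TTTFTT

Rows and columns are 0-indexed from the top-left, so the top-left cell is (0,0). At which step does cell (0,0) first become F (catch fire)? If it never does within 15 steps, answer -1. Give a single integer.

Step 1: cell (0,0)='T' (+7 fires, +2 burnt)
Step 2: cell (0,0)='T' (+8 fires, +7 burnt)
Step 3: cell (0,0)='T' (+10 fires, +8 burnt)
Step 4: cell (0,0)='T' (+5 fires, +10 burnt)
Step 5: cell (0,0)='F' (+1 fires, +5 burnt)
  -> target ignites at step 5
Step 6: cell (0,0)='.' (+0 fires, +1 burnt)
  fire out at step 6

5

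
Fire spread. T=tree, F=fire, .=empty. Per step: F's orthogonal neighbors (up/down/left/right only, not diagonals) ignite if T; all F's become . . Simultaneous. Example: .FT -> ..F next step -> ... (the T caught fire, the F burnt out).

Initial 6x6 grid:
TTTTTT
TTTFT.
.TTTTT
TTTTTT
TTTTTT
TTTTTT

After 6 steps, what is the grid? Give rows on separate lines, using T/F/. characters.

Step 1: 4 trees catch fire, 1 burn out
  TTTFTT
  TTF.F.
  .TTFTT
  TTTTTT
  TTTTTT
  TTTTTT
Step 2: 6 trees catch fire, 4 burn out
  TTF.FT
  TF....
  .TF.FT
  TTTFTT
  TTTTTT
  TTTTTT
Step 3: 8 trees catch fire, 6 burn out
  TF...F
  F.....
  .F...F
  TTF.FT
  TTTFTT
  TTTTTT
Step 4: 6 trees catch fire, 8 burn out
  F.....
  ......
  ......
  TF...F
  TTF.FT
  TTTFTT
Step 5: 5 trees catch fire, 6 burn out
  ......
  ......
  ......
  F.....
  TF...F
  TTF.FT
Step 6: 3 trees catch fire, 5 burn out
  ......
  ......
  ......
  ......
  F.....
  TF...F

......
......
......
......
F.....
TF...F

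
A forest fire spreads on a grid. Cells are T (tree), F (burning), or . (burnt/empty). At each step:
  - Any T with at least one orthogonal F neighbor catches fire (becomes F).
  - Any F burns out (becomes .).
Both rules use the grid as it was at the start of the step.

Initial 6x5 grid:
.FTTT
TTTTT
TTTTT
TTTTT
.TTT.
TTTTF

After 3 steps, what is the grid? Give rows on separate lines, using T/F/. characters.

Step 1: 3 trees catch fire, 2 burn out
  ..FTT
  TFTTT
  TTTTT
  TTTTT
  .TTT.
  TTTF.
Step 2: 6 trees catch fire, 3 burn out
  ...FT
  F.FTT
  TFTTT
  TTTTT
  .TTF.
  TTF..
Step 3: 8 trees catch fire, 6 burn out
  ....F
  ...FT
  F.FTT
  TFTFT
  .TF..
  TF...

....F
...FT
F.FTT
TFTFT
.TF..
TF...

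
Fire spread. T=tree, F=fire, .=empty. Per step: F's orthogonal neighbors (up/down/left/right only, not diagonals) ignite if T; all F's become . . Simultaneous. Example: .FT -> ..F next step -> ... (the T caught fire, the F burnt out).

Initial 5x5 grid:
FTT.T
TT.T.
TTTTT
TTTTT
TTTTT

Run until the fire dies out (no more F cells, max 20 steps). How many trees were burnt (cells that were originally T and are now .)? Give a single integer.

Step 1: +2 fires, +1 burnt (F count now 2)
Step 2: +3 fires, +2 burnt (F count now 3)
Step 3: +2 fires, +3 burnt (F count now 2)
Step 4: +3 fires, +2 burnt (F count now 3)
Step 5: +3 fires, +3 burnt (F count now 3)
Step 6: +4 fires, +3 burnt (F count now 4)
Step 7: +2 fires, +4 burnt (F count now 2)
Step 8: +1 fires, +2 burnt (F count now 1)
Step 9: +0 fires, +1 burnt (F count now 0)
Fire out after step 9
Initially T: 21, now '.': 24
Total burnt (originally-T cells now '.'): 20

Answer: 20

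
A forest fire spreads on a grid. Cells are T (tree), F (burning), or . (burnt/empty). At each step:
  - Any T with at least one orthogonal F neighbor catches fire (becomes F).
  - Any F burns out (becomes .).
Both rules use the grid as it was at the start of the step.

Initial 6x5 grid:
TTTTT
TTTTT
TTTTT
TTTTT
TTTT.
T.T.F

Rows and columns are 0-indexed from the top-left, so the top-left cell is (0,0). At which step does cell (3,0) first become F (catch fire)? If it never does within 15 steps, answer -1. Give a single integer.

Step 1: cell (3,0)='T' (+0 fires, +1 burnt)
  fire out at step 1
Target never catches fire within 15 steps

-1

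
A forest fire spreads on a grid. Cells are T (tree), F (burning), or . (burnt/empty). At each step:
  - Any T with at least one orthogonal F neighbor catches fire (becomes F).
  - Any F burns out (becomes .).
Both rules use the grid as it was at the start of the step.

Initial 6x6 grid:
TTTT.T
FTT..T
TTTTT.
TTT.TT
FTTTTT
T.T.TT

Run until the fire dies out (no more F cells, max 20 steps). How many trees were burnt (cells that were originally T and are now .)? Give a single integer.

Answer: 25

Derivation:
Step 1: +6 fires, +2 burnt (F count now 6)
Step 2: +5 fires, +6 burnt (F count now 5)
Step 3: +5 fires, +5 burnt (F count now 5)
Step 4: +3 fires, +5 burnt (F count now 3)
Step 5: +4 fires, +3 burnt (F count now 4)
Step 6: +2 fires, +4 burnt (F count now 2)
Step 7: +0 fires, +2 burnt (F count now 0)
Fire out after step 7
Initially T: 27, now '.': 34
Total burnt (originally-T cells now '.'): 25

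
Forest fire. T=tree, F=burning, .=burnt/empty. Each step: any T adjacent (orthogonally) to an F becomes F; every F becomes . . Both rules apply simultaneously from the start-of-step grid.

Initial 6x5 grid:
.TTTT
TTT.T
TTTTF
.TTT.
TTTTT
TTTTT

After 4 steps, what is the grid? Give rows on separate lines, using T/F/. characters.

Step 1: 2 trees catch fire, 1 burn out
  .TTTT
  TTT.F
  TTTF.
  .TTT.
  TTTTT
  TTTTT
Step 2: 3 trees catch fire, 2 burn out
  .TTTF
  TTT..
  TTF..
  .TTF.
  TTTTT
  TTTTT
Step 3: 5 trees catch fire, 3 burn out
  .TTF.
  TTF..
  TF...
  .TF..
  TTTFT
  TTTTT
Step 4: 7 trees catch fire, 5 burn out
  .TF..
  TF...
  F....
  .F...
  TTF.F
  TTTFT

.TF..
TF...
F....
.F...
TTF.F
TTTFT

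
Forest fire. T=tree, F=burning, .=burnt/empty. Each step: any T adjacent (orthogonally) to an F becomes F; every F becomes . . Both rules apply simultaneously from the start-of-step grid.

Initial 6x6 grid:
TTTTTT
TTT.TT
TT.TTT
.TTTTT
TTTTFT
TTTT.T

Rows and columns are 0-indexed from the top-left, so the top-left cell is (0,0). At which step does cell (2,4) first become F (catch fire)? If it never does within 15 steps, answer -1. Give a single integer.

Step 1: cell (2,4)='T' (+3 fires, +1 burnt)
Step 2: cell (2,4)='F' (+6 fires, +3 burnt)
  -> target ignites at step 2
Step 3: cell (2,4)='.' (+6 fires, +6 burnt)
Step 4: cell (2,4)='.' (+5 fires, +6 burnt)
Step 5: cell (2,4)='.' (+4 fires, +5 burnt)
Step 6: cell (2,4)='.' (+3 fires, +4 burnt)
Step 7: cell (2,4)='.' (+3 fires, +3 burnt)
Step 8: cell (2,4)='.' (+1 fires, +3 burnt)
Step 9: cell (2,4)='.' (+0 fires, +1 burnt)
  fire out at step 9

2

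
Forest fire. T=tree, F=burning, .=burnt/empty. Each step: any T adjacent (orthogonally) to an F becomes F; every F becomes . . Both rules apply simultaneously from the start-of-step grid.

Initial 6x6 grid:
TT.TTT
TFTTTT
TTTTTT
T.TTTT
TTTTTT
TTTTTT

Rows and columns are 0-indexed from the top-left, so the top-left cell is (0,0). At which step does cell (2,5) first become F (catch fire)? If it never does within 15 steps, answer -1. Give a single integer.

Step 1: cell (2,5)='T' (+4 fires, +1 burnt)
Step 2: cell (2,5)='T' (+4 fires, +4 burnt)
Step 3: cell (2,5)='T' (+5 fires, +4 burnt)
Step 4: cell (2,5)='T' (+6 fires, +5 burnt)
Step 5: cell (2,5)='F' (+7 fires, +6 burnt)
  -> target ignites at step 5
Step 6: cell (2,5)='.' (+4 fires, +7 burnt)
Step 7: cell (2,5)='.' (+2 fires, +4 burnt)
Step 8: cell (2,5)='.' (+1 fires, +2 burnt)
Step 9: cell (2,5)='.' (+0 fires, +1 burnt)
  fire out at step 9

5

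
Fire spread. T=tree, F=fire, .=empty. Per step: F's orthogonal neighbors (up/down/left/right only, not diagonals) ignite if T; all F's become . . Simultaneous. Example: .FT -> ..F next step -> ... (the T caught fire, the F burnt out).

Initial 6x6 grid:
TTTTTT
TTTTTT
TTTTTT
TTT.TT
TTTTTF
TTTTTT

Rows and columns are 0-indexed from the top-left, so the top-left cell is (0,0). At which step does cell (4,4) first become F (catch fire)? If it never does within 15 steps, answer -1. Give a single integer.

Step 1: cell (4,4)='F' (+3 fires, +1 burnt)
  -> target ignites at step 1
Step 2: cell (4,4)='.' (+4 fires, +3 burnt)
Step 3: cell (4,4)='.' (+4 fires, +4 burnt)
Step 4: cell (4,4)='.' (+6 fires, +4 burnt)
Step 5: cell (4,4)='.' (+6 fires, +6 burnt)
Step 6: cell (4,4)='.' (+5 fires, +6 burnt)
Step 7: cell (4,4)='.' (+3 fires, +5 burnt)
Step 8: cell (4,4)='.' (+2 fires, +3 burnt)
Step 9: cell (4,4)='.' (+1 fires, +2 burnt)
Step 10: cell (4,4)='.' (+0 fires, +1 burnt)
  fire out at step 10

1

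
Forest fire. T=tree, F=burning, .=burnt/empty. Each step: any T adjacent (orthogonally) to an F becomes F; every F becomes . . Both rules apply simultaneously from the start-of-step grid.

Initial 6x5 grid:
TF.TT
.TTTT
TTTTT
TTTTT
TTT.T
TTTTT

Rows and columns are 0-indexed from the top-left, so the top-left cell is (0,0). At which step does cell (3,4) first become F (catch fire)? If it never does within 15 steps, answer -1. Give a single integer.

Step 1: cell (3,4)='T' (+2 fires, +1 burnt)
Step 2: cell (3,4)='T' (+2 fires, +2 burnt)
Step 3: cell (3,4)='T' (+4 fires, +2 burnt)
Step 4: cell (3,4)='T' (+6 fires, +4 burnt)
Step 5: cell (3,4)='T' (+6 fires, +6 burnt)
Step 6: cell (3,4)='F' (+3 fires, +6 burnt)
  -> target ignites at step 6
Step 7: cell (3,4)='.' (+2 fires, +3 burnt)
Step 8: cell (3,4)='.' (+1 fires, +2 burnt)
Step 9: cell (3,4)='.' (+0 fires, +1 burnt)
  fire out at step 9

6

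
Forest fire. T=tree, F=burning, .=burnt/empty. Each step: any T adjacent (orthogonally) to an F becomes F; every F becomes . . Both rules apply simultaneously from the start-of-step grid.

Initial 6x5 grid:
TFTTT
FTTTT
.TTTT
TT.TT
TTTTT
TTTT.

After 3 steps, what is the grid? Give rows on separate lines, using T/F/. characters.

Step 1: 3 trees catch fire, 2 burn out
  F.FTT
  .FTTT
  .TTTT
  TT.TT
  TTTTT
  TTTT.
Step 2: 3 trees catch fire, 3 burn out
  ...FT
  ..FTT
  .FTTT
  TT.TT
  TTTTT
  TTTT.
Step 3: 4 trees catch fire, 3 burn out
  ....F
  ...FT
  ..FTT
  TF.TT
  TTTTT
  TTTT.

....F
...FT
..FTT
TF.TT
TTTTT
TTTT.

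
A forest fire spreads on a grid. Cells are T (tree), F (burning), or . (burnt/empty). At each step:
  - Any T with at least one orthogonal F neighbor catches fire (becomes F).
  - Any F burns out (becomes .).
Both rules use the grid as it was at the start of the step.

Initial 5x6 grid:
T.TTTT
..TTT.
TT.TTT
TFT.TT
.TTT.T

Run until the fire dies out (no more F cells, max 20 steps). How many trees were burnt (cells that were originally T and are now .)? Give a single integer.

Answer: 7

Derivation:
Step 1: +4 fires, +1 burnt (F count now 4)
Step 2: +2 fires, +4 burnt (F count now 2)
Step 3: +1 fires, +2 burnt (F count now 1)
Step 4: +0 fires, +1 burnt (F count now 0)
Fire out after step 4
Initially T: 21, now '.': 16
Total burnt (originally-T cells now '.'): 7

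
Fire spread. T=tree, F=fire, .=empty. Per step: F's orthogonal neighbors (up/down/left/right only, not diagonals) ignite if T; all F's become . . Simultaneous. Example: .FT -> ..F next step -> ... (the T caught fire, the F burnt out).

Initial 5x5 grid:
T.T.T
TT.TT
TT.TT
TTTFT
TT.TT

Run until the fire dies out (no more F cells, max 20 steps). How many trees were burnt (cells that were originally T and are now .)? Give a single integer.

Step 1: +4 fires, +1 burnt (F count now 4)
Step 2: +4 fires, +4 burnt (F count now 4)
Step 3: +4 fires, +4 burnt (F count now 4)
Step 4: +4 fires, +4 burnt (F count now 4)
Step 5: +1 fires, +4 burnt (F count now 1)
Step 6: +1 fires, +1 burnt (F count now 1)
Step 7: +0 fires, +1 burnt (F count now 0)
Fire out after step 7
Initially T: 19, now '.': 24
Total burnt (originally-T cells now '.'): 18

Answer: 18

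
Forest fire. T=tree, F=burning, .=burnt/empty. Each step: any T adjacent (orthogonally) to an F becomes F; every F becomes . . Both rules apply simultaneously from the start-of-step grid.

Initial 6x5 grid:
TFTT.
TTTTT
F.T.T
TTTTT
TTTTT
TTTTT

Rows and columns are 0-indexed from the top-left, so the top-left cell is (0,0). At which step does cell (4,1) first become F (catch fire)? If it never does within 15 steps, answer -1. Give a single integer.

Step 1: cell (4,1)='T' (+5 fires, +2 burnt)
Step 2: cell (4,1)='T' (+4 fires, +5 burnt)
Step 3: cell (4,1)='F' (+5 fires, +4 burnt)
  -> target ignites at step 3
Step 4: cell (4,1)='.' (+4 fires, +5 burnt)
Step 5: cell (4,1)='.' (+4 fires, +4 burnt)
Step 6: cell (4,1)='.' (+2 fires, +4 burnt)
Step 7: cell (4,1)='.' (+1 fires, +2 burnt)
Step 8: cell (4,1)='.' (+0 fires, +1 burnt)
  fire out at step 8

3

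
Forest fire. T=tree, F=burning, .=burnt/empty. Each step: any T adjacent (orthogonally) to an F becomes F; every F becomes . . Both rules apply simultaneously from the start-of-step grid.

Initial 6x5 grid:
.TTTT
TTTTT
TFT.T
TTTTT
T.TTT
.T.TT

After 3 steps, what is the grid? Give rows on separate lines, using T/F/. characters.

Step 1: 4 trees catch fire, 1 burn out
  .TTTT
  TFTTT
  F.F.T
  TFTTT
  T.TTT
  .T.TT
Step 2: 5 trees catch fire, 4 burn out
  .FTTT
  F.FTT
  ....T
  F.FTT
  T.TTT
  .T.TT
Step 3: 5 trees catch fire, 5 burn out
  ..FTT
  ...FT
  ....T
  ...FT
  F.FTT
  .T.TT

..FTT
...FT
....T
...FT
F.FTT
.T.TT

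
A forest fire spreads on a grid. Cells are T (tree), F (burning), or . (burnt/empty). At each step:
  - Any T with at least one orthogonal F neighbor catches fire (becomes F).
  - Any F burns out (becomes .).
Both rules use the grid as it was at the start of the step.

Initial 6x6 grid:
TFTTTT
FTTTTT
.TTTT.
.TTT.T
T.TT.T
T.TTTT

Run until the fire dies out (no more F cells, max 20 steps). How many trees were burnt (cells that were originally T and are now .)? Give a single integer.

Step 1: +3 fires, +2 burnt (F count now 3)
Step 2: +3 fires, +3 burnt (F count now 3)
Step 3: +4 fires, +3 burnt (F count now 4)
Step 4: +4 fires, +4 burnt (F count now 4)
Step 5: +4 fires, +4 burnt (F count now 4)
Step 6: +2 fires, +4 burnt (F count now 2)
Step 7: +1 fires, +2 burnt (F count now 1)
Step 8: +1 fires, +1 burnt (F count now 1)
Step 9: +1 fires, +1 burnt (F count now 1)
Step 10: +1 fires, +1 burnt (F count now 1)
Step 11: +1 fires, +1 burnt (F count now 1)
Step 12: +0 fires, +1 burnt (F count now 0)
Fire out after step 12
Initially T: 27, now '.': 34
Total burnt (originally-T cells now '.'): 25

Answer: 25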